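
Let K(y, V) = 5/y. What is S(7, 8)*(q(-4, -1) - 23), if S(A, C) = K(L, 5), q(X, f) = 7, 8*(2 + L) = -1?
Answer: 640/17 ≈ 37.647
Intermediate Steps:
L = -17/8 (L = -2 + (⅛)*(-1) = -2 - ⅛ = -17/8 ≈ -2.1250)
S(A, C) = -40/17 (S(A, C) = 5/(-17/8) = 5*(-8/17) = -40/17)
S(7, 8)*(q(-4, -1) - 23) = -40*(7 - 23)/17 = -40/17*(-16) = 640/17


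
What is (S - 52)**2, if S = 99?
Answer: 2209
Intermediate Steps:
(S - 52)**2 = (99 - 52)**2 = 47**2 = 2209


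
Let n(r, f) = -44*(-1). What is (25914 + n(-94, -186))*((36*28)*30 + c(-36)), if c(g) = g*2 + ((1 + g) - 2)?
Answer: 782140498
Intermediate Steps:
c(g) = -1 + 3*g (c(g) = 2*g + (-1 + g) = -1 + 3*g)
n(r, f) = 44
(25914 + n(-94, -186))*((36*28)*30 + c(-36)) = (25914 + 44)*((36*28)*30 + (-1 + 3*(-36))) = 25958*(1008*30 + (-1 - 108)) = 25958*(30240 - 109) = 25958*30131 = 782140498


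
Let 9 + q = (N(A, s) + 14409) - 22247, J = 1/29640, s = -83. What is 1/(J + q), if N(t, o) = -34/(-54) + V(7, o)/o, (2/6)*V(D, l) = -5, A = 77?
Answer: -22141080/173723111933 ≈ -0.00012745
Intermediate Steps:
V(D, l) = -15 (V(D, l) = 3*(-5) = -15)
N(t, o) = 17/27 - 15/o (N(t, o) = -34/(-54) - 15/o = -34*(-1/54) - 15/o = 17/27 - 15/o)
J = 1/29640 ≈ 3.3738e-5
q = -17583311/2241 (q = -9 + (((17/27 - 15/(-83)) + 14409) - 22247) = -9 + (((17/27 - 15*(-1/83)) + 14409) - 22247) = -9 + (((17/27 + 15/83) + 14409) - 22247) = -9 + ((1816/2241 + 14409) - 22247) = -9 + (32292385/2241 - 22247) = -9 - 17563142/2241 = -17583311/2241 ≈ -7846.2)
1/(J + q) = 1/(1/29640 - 17583311/2241) = 1/(-173723111933/22141080) = -22141080/173723111933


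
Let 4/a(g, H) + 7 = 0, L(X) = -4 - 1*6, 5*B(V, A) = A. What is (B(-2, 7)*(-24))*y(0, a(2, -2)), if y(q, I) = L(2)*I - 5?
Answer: -24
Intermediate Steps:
B(V, A) = A/5
L(X) = -10 (L(X) = -4 - 6 = -10)
a(g, H) = -4/7 (a(g, H) = 4/(-7 + 0) = 4/(-7) = 4*(-⅐) = -4/7)
y(q, I) = -5 - 10*I (y(q, I) = -10*I - 5 = -5 - 10*I)
(B(-2, 7)*(-24))*y(0, a(2, -2)) = (((⅕)*7)*(-24))*(-5 - 10*(-4/7)) = ((7/5)*(-24))*(-5 + 40/7) = -168/5*5/7 = -24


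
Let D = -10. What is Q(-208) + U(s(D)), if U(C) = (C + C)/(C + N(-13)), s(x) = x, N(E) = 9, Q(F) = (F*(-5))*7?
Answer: 7300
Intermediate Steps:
Q(F) = -35*F (Q(F) = -5*F*7 = -35*F)
U(C) = 2*C/(9 + C) (U(C) = (C + C)/(C + 9) = (2*C)/(9 + C) = 2*C/(9 + C))
Q(-208) + U(s(D)) = -35*(-208) + 2*(-10)/(9 - 10) = 7280 + 2*(-10)/(-1) = 7280 + 2*(-10)*(-1) = 7280 + 20 = 7300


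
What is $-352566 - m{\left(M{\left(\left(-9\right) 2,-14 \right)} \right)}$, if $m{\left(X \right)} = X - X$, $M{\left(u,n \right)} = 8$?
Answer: $-352566$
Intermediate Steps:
$m{\left(X \right)} = 0$
$-352566 - m{\left(M{\left(\left(-9\right) 2,-14 \right)} \right)} = -352566 - 0 = -352566 + 0 = -352566$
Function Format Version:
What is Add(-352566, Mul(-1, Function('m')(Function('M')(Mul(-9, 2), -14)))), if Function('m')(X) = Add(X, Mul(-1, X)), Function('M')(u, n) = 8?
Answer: -352566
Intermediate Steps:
Function('m')(X) = 0
Add(-352566, Mul(-1, Function('m')(Function('M')(Mul(-9, 2), -14)))) = Add(-352566, Mul(-1, 0)) = Add(-352566, 0) = -352566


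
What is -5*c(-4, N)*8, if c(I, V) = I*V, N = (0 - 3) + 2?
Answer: -160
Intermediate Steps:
N = -1 (N = -3 + 2 = -1)
-5*c(-4, N)*8 = -(-20)*(-1)*8 = -5*4*8 = -20*8 = -160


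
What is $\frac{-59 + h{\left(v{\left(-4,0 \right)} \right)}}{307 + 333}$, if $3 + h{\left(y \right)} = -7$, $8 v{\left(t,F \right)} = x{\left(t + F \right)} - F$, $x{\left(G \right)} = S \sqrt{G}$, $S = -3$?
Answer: $- \frac{69}{640} \approx -0.10781$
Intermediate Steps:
$x{\left(G \right)} = - 3 \sqrt{G}$
$v{\left(t,F \right)} = - \frac{3 \sqrt{F + t}}{8} - \frac{F}{8}$ ($v{\left(t,F \right)} = \frac{- 3 \sqrt{t + F} - F}{8} = \frac{- 3 \sqrt{F + t} - F}{8} = \frac{- F - 3 \sqrt{F + t}}{8} = - \frac{3 \sqrt{F + t}}{8} - \frac{F}{8}$)
$h{\left(y \right)} = -10$ ($h{\left(y \right)} = -3 - 7 = -10$)
$\frac{-59 + h{\left(v{\left(-4,0 \right)} \right)}}{307 + 333} = \frac{-59 - 10}{307 + 333} = - \frac{69}{640}$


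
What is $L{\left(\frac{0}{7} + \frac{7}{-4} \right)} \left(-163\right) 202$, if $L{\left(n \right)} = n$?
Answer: $\frac{115241}{2} \approx 57621.0$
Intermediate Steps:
$L{\left(\frac{0}{7} + \frac{7}{-4} \right)} \left(-163\right) 202 = \left(\frac{0}{7} + \frac{7}{-4}\right) \left(-163\right) 202 = \left(0 \cdot \frac{1}{7} + 7 \left(- \frac{1}{4}\right)\right) \left(-163\right) 202 = \left(0 - \frac{7}{4}\right) \left(-163\right) 202 = \left(- \frac{7}{4}\right) \left(-163\right) 202 = \frac{1141}{4} \cdot 202 = \frac{115241}{2}$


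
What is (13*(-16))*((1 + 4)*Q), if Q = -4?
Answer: 4160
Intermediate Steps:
(13*(-16))*((1 + 4)*Q) = (13*(-16))*((1 + 4)*(-4)) = -1040*(-4) = -208*(-20) = 4160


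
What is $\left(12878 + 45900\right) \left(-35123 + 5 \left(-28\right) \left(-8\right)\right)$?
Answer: $-1998628334$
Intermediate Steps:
$\left(12878 + 45900\right) \left(-35123 + 5 \left(-28\right) \left(-8\right)\right) = 58778 \left(-35123 - -1120\right) = 58778 \left(-35123 + 1120\right) = 58778 \left(-34003\right) = -1998628334$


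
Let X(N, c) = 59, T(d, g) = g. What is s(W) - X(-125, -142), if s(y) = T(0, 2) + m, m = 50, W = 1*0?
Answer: -7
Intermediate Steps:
W = 0
s(y) = 52 (s(y) = 2 + 50 = 52)
s(W) - X(-125, -142) = 52 - 1*59 = 52 - 59 = -7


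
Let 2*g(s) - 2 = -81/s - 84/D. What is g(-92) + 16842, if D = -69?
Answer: 3099305/184 ≈ 16844.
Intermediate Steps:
g(s) = 37/23 - 81/(2*s) (g(s) = 1 + (-81/s - 84/(-69))/2 = 1 + (-81/s - 84*(-1/69))/2 = 1 + (-81/s + 28/23)/2 = 1 + (28/23 - 81/s)/2 = 1 + (14/23 - 81/(2*s)) = 37/23 - 81/(2*s))
g(-92) + 16842 = (1/46)*(-1863 + 74*(-92))/(-92) + 16842 = (1/46)*(-1/92)*(-1863 - 6808) + 16842 = (1/46)*(-1/92)*(-8671) + 16842 = 377/184 + 16842 = 3099305/184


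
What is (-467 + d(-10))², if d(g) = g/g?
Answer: 217156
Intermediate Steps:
d(g) = 1
(-467 + d(-10))² = (-467 + 1)² = (-466)² = 217156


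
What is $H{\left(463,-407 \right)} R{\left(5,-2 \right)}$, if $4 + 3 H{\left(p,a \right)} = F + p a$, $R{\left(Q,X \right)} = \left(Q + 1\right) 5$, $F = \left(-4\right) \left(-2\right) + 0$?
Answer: $-1884370$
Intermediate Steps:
$F = 8$ ($F = 8 + 0 = 8$)
$R{\left(Q,X \right)} = 5 + 5 Q$ ($R{\left(Q,X \right)} = \left(1 + Q\right) 5 = 5 + 5 Q$)
$H{\left(p,a \right)} = \frac{4}{3} + \frac{a p}{3}$ ($H{\left(p,a \right)} = - \frac{4}{3} + \frac{8 + p a}{3} = - \frac{4}{3} + \frac{8 + a p}{3} = - \frac{4}{3} + \left(\frac{8}{3} + \frac{a p}{3}\right) = \frac{4}{3} + \frac{a p}{3}$)
$H{\left(463,-407 \right)} R{\left(5,-2 \right)} = \left(\frac{4}{3} + \frac{1}{3} \left(-407\right) 463\right) \left(5 + 5 \cdot 5\right) = \left(\frac{4}{3} - \frac{188441}{3}\right) \left(5 + 25\right) = \left(- \frac{188437}{3}\right) 30 = -1884370$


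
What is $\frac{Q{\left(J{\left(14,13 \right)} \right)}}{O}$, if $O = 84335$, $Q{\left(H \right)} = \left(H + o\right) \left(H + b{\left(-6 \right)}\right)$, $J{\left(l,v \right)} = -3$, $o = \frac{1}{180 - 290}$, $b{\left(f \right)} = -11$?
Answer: $\frac{2317}{4638425} \approx 0.00049952$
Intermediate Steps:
$o = - \frac{1}{110}$ ($o = \frac{1}{-110} = - \frac{1}{110} \approx -0.0090909$)
$Q{\left(H \right)} = \left(-11 + H\right) \left(- \frac{1}{110} + H\right)$ ($Q{\left(H \right)} = \left(H - \frac{1}{110}\right) \left(H - 11\right) = \left(- \frac{1}{110} + H\right) \left(-11 + H\right) = \left(-11 + H\right) \left(- \frac{1}{110} + H\right)$)
$\frac{Q{\left(J{\left(14,13 \right)} \right)}}{O} = \frac{\frac{1}{10} + \left(-3\right)^{2} - - \frac{3633}{110}}{84335} = \left(\frac{1}{10} + 9 + \frac{3633}{110}\right) \frac{1}{84335} = \frac{2317}{55} \cdot \frac{1}{84335} = \frac{2317}{4638425}$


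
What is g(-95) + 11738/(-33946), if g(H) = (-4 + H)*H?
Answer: 159625196/16973 ≈ 9404.7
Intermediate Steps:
g(H) = H*(-4 + H)
g(-95) + 11738/(-33946) = -95*(-4 - 95) + 11738/(-33946) = -95*(-99) + 11738*(-1/33946) = 9405 - 5869/16973 = 159625196/16973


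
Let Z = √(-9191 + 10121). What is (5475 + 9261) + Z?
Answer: 14736 + √930 ≈ 14767.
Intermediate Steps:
Z = √930 ≈ 30.496
(5475 + 9261) + Z = (5475 + 9261) + √930 = 14736 + √930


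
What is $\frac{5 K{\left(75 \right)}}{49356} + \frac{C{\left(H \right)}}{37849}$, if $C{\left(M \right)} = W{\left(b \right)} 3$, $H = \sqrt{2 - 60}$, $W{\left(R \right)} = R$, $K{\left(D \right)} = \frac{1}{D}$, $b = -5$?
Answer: $- \frac{11067251}{28021128660} \approx -0.00039496$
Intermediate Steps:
$H = i \sqrt{58}$ ($H = \sqrt{-58} = i \sqrt{58} \approx 7.6158 i$)
$C{\left(M \right)} = -15$ ($C{\left(M \right)} = \left(-5\right) 3 = -15$)
$\frac{5 K{\left(75 \right)}}{49356} + \frac{C{\left(H \right)}}{37849} = \frac{5 \cdot \frac{1}{75}}{49356} - \frac{15}{37849} = 5 \cdot \frac{1}{75} \cdot \frac{1}{49356} - \frac{15}{37849} = \frac{1}{15} \cdot \frac{1}{49356} - \frac{15}{37849} = \frac{1}{740340} - \frac{15}{37849} = - \frac{11067251}{28021128660}$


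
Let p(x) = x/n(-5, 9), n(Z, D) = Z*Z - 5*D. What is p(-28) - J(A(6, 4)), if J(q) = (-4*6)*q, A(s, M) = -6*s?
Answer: -4313/5 ≈ -862.60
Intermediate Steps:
n(Z, D) = Z² - 5*D
J(q) = -24*q
p(x) = -x/20 (p(x) = x/((-5)² - 5*9) = x/(25 - 45) = x/(-20) = x*(-1/20) = -x/20)
p(-28) - J(A(6, 4)) = -1/20*(-28) - (-24)*(-6*6) = 7/5 - (-24)*(-36) = 7/5 - 1*864 = 7/5 - 864 = -4313/5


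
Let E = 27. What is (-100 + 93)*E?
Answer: -189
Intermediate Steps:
(-100 + 93)*E = (-100 + 93)*27 = -7*27 = -189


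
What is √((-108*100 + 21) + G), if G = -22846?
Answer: 5*I*√1345 ≈ 183.37*I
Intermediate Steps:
√((-108*100 + 21) + G) = √((-108*100 + 21) - 22846) = √((-10800 + 21) - 22846) = √(-10779 - 22846) = √(-33625) = 5*I*√1345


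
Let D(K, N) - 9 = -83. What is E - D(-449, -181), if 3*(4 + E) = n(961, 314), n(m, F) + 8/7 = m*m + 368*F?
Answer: 2424991/7 ≈ 3.4643e+5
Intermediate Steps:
n(m, F) = -8/7 + m**2 + 368*F (n(m, F) = -8/7 + (m*m + 368*F) = -8/7 + (m**2 + 368*F) = -8/7 + m**2 + 368*F)
D(K, N) = -74 (D(K, N) = 9 - 83 = -74)
E = 2424473/7 (E = -4 + (-8/7 + 961**2 + 368*314)/3 = -4 + (-8/7 + 923521 + 115552)/3 = -4 + (1/3)*(7273503/7) = -4 + 2424501/7 = 2424473/7 ≈ 3.4635e+5)
E - D(-449, -181) = 2424473/7 - 1*(-74) = 2424473/7 + 74 = 2424991/7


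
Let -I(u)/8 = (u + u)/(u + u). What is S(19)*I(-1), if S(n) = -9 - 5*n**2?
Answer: 14512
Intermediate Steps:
I(u) = -8 (I(u) = -8*(u + u)/(u + u) = -8*2*u/(2*u) = -8*2*u*1/(2*u) = -8*1 = -8)
S(n) = -9 - 5*n**2
S(19)*I(-1) = (-9 - 5*19**2)*(-8) = (-9 - 5*361)*(-8) = (-9 - 1805)*(-8) = -1814*(-8) = 14512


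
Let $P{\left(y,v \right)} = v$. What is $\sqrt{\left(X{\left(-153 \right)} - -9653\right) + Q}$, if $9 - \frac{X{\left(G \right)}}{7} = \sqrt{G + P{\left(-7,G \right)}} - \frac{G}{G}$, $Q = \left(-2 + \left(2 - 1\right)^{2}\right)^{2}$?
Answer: $\sqrt{9724 - 21 i \sqrt{34}} \approx 98.612 - 0.6209 i$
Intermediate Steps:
$Q = 1$ ($Q = \left(-2 + 1^{2}\right)^{2} = \left(-2 + 1\right)^{2} = \left(-1\right)^{2} = 1$)
$X{\left(G \right)} = 70 - 7 \sqrt{2} \sqrt{G}$ ($X{\left(G \right)} = 63 - 7 \left(\sqrt{G + G} - \frac{G}{G}\right) = 63 - 7 \left(\sqrt{2 G} - 1\right) = 63 - 7 \left(\sqrt{2} \sqrt{G} - 1\right) = 63 - 7 \left(-1 + \sqrt{2} \sqrt{G}\right) = 63 - \left(-7 + 7 \sqrt{2} \sqrt{G}\right) = 70 - 7 \sqrt{2} \sqrt{G}$)
$\sqrt{\left(X{\left(-153 \right)} - -9653\right) + Q} = \sqrt{\left(\left(70 - 7 \sqrt{2} \sqrt{-153}\right) - -9653\right) + 1} = \sqrt{\left(\left(70 - 7 \sqrt{2} \cdot 3 i \sqrt{17}\right) + 9653\right) + 1} = \sqrt{\left(\left(70 - 21 i \sqrt{34}\right) + 9653\right) + 1} = \sqrt{\left(9723 - 21 i \sqrt{34}\right) + 1} = \sqrt{9724 - 21 i \sqrt{34}}$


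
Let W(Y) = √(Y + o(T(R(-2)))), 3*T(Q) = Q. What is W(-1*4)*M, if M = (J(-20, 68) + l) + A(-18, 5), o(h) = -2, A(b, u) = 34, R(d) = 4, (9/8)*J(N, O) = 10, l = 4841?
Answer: 43955*I*√6/9 ≈ 11963.0*I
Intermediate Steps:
J(N, O) = 80/9 (J(N, O) = (8/9)*10 = 80/9)
T(Q) = Q/3
M = 43955/9 (M = (80/9 + 4841) + 34 = 43649/9 + 34 = 43955/9 ≈ 4883.9)
W(Y) = √(-2 + Y) (W(Y) = √(Y - 2) = √(-2 + Y))
W(-1*4)*M = √(-2 - 1*4)*(43955/9) = √(-2 - 4)*(43955/9) = √(-6)*(43955/9) = (I*√6)*(43955/9) = 43955*I*√6/9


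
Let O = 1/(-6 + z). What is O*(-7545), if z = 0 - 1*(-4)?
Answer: 7545/2 ≈ 3772.5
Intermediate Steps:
z = 4 (z = 0 + 4 = 4)
O = -½ (O = 1/(-6 + 4) = 1/(-2) = -½ ≈ -0.50000)
O*(-7545) = -½*(-7545) = 7545/2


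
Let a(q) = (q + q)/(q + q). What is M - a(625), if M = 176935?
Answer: 176934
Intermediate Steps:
a(q) = 1 (a(q) = (2*q)/((2*q)) = (2*q)*(1/(2*q)) = 1)
M - a(625) = 176935 - 1*1 = 176935 - 1 = 176934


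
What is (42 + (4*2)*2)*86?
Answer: 4988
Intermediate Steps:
(42 + (4*2)*2)*86 = (42 + 8*2)*86 = (42 + 16)*86 = 58*86 = 4988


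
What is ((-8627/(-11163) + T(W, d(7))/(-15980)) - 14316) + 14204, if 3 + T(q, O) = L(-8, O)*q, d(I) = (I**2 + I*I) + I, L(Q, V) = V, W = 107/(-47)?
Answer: -233102721613/2096020695 ≈ -111.21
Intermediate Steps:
W = -107/47 (W = 107*(-1/47) = -107/47 ≈ -2.2766)
d(I) = I + 2*I**2 (d(I) = (I**2 + I**2) + I = 2*I**2 + I = I + 2*I**2)
T(q, O) = -3 + O*q
((-8627/(-11163) + T(W, d(7))/(-15980)) - 14316) + 14204 = ((-8627/(-11163) + (-3 + (7*(1 + 2*7))*(-107/47))/(-15980)) - 14316) + 14204 = ((-8627*(-1/11163) + (-3 + (7*(1 + 14))*(-107/47))*(-1/15980)) - 14316) + 14204 = ((8627/11163 + (-3 + (7*15)*(-107/47))*(-1/15980)) - 14316) + 14204 = ((8627/11163 + (-3 + 105*(-107/47))*(-1/15980)) - 14316) + 14204 = ((8627/11163 + (-3 - 11235/47)*(-1/15980)) - 14316) + 14204 = ((8627/11163 - 11376/47*(-1/15980)) - 14316) + 14204 = ((8627/11163 + 2844/187765) - 14316) + 14204 = (1651596227/2096020695 - 14316) + 14204 = -30004980673393/2096020695 + 14204 = -233102721613/2096020695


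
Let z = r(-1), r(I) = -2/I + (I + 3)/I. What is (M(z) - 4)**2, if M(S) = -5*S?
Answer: 16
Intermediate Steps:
r(I) = -2/I + (3 + I)/I
z = 0 (z = (1 - 1)/(-1) = -1*0 = 0)
(M(z) - 4)**2 = (-5*0 - 4)**2 = (0 - 4)**2 = (-4)**2 = 16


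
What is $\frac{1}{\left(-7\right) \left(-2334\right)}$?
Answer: $\frac{1}{16338} \approx 6.1207 \cdot 10^{-5}$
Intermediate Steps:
$\frac{1}{\left(-7\right) \left(-2334\right)} = \frac{1}{16338}$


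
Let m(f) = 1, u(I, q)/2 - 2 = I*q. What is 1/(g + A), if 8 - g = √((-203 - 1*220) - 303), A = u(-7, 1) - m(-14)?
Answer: I/(-3*I + 11*√6) ≈ -0.0040816 + 0.036659*I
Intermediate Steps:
u(I, q) = 4 + 2*I*q (u(I, q) = 4 + 2*(I*q) = 4 + 2*I*q)
A = -11 (A = (4 + 2*(-7)*1) - 1*1 = (4 - 14) - 1 = -10 - 1 = -11)
g = 8 - 11*I*√6 (g = 8 - √((-203 - 1*220) - 303) = 8 - √((-203 - 220) - 303) = 8 - √(-423 - 303) = 8 - √(-726) = 8 - 11*I*√6 ≈ 8.0 - 26.944*I)
1/(g + A) = 1/((8 - 11*I*√6) - 11) = 1/(-3 - 11*I*√6)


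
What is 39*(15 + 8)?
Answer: 897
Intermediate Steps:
39*(15 + 8) = 39*23 = 897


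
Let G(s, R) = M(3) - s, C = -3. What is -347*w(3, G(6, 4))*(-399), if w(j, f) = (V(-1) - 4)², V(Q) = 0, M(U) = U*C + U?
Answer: 2215248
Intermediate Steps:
M(U) = -2*U (M(U) = U*(-3) + U = -3*U + U = -2*U)
G(s, R) = -6 - s (G(s, R) = -2*3 - s = -6 - s)
w(j, f) = 16 (w(j, f) = (0 - 4)² = (-4)² = 16)
-347*w(3, G(6, 4))*(-399) = -347*16*(-399) = -5552*(-399) = 2215248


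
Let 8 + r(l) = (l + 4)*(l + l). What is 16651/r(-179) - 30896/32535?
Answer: -1393646947/2038057470 ≈ -0.68381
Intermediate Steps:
r(l) = -8 + 2*l*(4 + l) (r(l) = -8 + (l + 4)*(l + l) = -8 + (4 + l)*(2*l) = -8 + 2*l*(4 + l))
16651/r(-179) - 30896/32535 = 16651/(-8 + 2*(-179)² + 8*(-179)) - 30896/32535 = 16651/(-8 + 2*32041 - 1432) - 30896*1/32535 = 16651/(-8 + 64082 - 1432) - 30896/32535 = 16651/62642 - 30896/32535 = -1393646947/2038057470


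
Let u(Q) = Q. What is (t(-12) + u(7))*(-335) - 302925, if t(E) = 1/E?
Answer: -3662905/12 ≈ -3.0524e+5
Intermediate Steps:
(t(-12) + u(7))*(-335) - 302925 = (1/(-12) + 7)*(-335) - 302925 = (-1/12 + 7)*(-335) - 302925 = (83/12)*(-335) - 302925 = -27805/12 - 302925 = -3662905/12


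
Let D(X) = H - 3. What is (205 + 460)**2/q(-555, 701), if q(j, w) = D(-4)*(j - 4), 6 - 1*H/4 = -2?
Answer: -442225/16211 ≈ -27.279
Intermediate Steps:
H = 32 (H = 24 - 4*(-2) = 24 + 8 = 32)
D(X) = 29 (D(X) = 32 - 3 = 29)
q(j, w) = -116 + 29*j (q(j, w) = 29*(j - 4) = 29*(-4 + j) = -116 + 29*j)
(205 + 460)**2/q(-555, 701) = (205 + 460)**2/(-116 + 29*(-555)) = 665**2/(-116 - 16095) = 442225/(-16211) = 442225*(-1/16211) = -442225/16211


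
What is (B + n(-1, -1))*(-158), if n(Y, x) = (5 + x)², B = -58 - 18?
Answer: 9480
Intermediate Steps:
B = -76
(B + n(-1, -1))*(-158) = (-76 + (5 - 1)²)*(-158) = (-76 + 4²)*(-158) = (-76 + 16)*(-158) = -60*(-158) = 9480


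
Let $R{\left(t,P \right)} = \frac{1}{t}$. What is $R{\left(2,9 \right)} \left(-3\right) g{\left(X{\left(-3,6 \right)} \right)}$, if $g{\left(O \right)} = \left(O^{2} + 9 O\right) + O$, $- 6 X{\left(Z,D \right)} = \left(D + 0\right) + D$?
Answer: $24$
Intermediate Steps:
$X{\left(Z,D \right)} = - \frac{D}{3}$ ($X{\left(Z,D \right)} = - \frac{\left(D + 0\right) + D}{6} = - \frac{D + D}{6} = - \frac{2 D}{6} = - \frac{D}{3}$)
$g{\left(O \right)} = O^{2} + 10 O$
$R{\left(2,9 \right)} \left(-3\right) g{\left(X{\left(-3,6 \right)} \right)} = \frac{1}{2} \left(-3\right) \left(- \frac{1}{3}\right) 6 \left(10 - 2\right) = \frac{1}{2} \left(-3\right) \left(- 2 \left(10 - 2\right)\right) = - \frac{3 \left(\left(-2\right) 8\right)}{2} = \left(- \frac{3}{2}\right) \left(-16\right) = 24$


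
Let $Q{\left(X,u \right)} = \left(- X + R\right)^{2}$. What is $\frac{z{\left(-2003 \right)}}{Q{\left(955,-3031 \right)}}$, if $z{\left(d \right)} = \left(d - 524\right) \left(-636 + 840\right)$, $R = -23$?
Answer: $- \frac{42959}{79707} \approx -0.53896$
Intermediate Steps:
$z{\left(d \right)} = -106896 + 204 d$ ($z{\left(d \right)} = \left(-524 + d\right) 204 = -106896 + 204 d$)
$Q{\left(X,u \right)} = \left(-23 - X\right)^{2}$ ($Q{\left(X,u \right)} = \left(- X - 23\right)^{2} = \left(-23 - X\right)^{2}$)
$\frac{z{\left(-2003 \right)}}{Q{\left(955,-3031 \right)}} = \frac{-106896 + 204 \left(-2003\right)}{\left(23 + 955\right)^{2}} = \frac{-106896 - 408612}{978^{2}} = - \frac{515508}{956484} = \left(-515508\right) \frac{1}{956484} = - \frac{42959}{79707}$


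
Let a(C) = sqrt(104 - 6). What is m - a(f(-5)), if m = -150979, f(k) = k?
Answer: -150979 - 7*sqrt(2) ≈ -1.5099e+5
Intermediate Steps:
a(C) = 7*sqrt(2) (a(C) = sqrt(98) = 7*sqrt(2))
m - a(f(-5)) = -150979 - 7*sqrt(2)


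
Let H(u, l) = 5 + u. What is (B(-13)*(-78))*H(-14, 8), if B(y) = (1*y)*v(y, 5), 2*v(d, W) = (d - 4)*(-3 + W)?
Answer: 155142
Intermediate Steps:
v(d, W) = (-4 + d)*(-3 + W)/2 (v(d, W) = ((d - 4)*(-3 + W))/2 = ((-4 + d)*(-3 + W))/2 = (-4 + d)*(-3 + W)/2)
B(y) = y*(-4 + y) (B(y) = (1*y)*(6 - 2*5 - 3*y/2 + (1/2)*5*y) = y*(6 - 10 - 3*y/2 + 5*y/2) = y*(-4 + y))
(B(-13)*(-78))*H(-14, 8) = (-13*(-4 - 13)*(-78))*(5 - 14) = (-13*(-17)*(-78))*(-9) = (221*(-78))*(-9) = -17238*(-9) = 155142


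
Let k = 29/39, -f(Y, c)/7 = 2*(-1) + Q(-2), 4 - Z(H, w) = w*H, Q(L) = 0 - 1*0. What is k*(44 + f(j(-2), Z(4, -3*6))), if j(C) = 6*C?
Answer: 1682/39 ≈ 43.128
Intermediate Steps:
Q(L) = 0 (Q(L) = 0 + 0 = 0)
Z(H, w) = 4 - H*w (Z(H, w) = 4 - w*H = 4 - H*w)
f(Y, c) = 14 (f(Y, c) = -7*(2*(-1) + 0) = -7*(-2 + 0) = -7*(-2) = 14)
k = 29/39 (k = 29*(1/39) = 29/39 ≈ 0.74359)
k*(44 + f(j(-2), Z(4, -3*6))) = 29*(44 + 14)/39 = (29/39)*58 = 1682/39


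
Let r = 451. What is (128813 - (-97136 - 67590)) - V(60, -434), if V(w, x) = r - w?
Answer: 293148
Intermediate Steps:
V(w, x) = 451 - w
(128813 - (-97136 - 67590)) - V(60, -434) = (128813 - (-97136 - 67590)) - (451 - 1*60) = (128813 - 1*(-164726)) - (451 - 60) = (128813 + 164726) - 1*391 = 293539 - 391 = 293148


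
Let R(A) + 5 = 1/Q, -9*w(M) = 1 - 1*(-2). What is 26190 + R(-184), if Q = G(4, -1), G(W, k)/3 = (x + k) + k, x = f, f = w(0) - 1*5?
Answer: 576069/22 ≈ 26185.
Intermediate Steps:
w(M) = -⅓ (w(M) = -(1 - 1*(-2))/9 = -(1 + 2)/9 = -⅑*3 = -⅓)
f = -16/3 (f = -⅓ - 1*5 = -⅓ - 5 = -16/3 ≈ -5.3333)
x = -16/3 ≈ -5.3333
G(W, k) = -16 + 6*k (G(W, k) = 3*((-16/3 + k) + k) = 3*(-16/3 + 2*k) = -16 + 6*k)
Q = -22 (Q = -16 + 6*(-1) = -16 - 6 = -22)
R(A) = -111/22 (R(A) = -5 + 1/(-22) = -5 - 1/22 = -111/22)
26190 + R(-184) = 26190 - 111/22 = 576069/22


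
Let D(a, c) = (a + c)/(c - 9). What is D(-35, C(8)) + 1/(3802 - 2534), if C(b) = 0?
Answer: 44389/11412 ≈ 3.8897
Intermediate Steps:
D(a, c) = (a + c)/(-9 + c)
D(-35, C(8)) + 1/(3802 - 2534) = (-35 + 0)/(-9 + 0) + 1/(3802 - 2534) = -35/(-9) + 1/1268 = -⅑*(-35) + 1/1268 = 35/9 + 1/1268 = 44389/11412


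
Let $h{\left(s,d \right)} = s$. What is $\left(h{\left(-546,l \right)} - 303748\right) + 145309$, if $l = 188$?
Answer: $-158985$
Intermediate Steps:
$\left(h{\left(-546,l \right)} - 303748\right) + 145309 = \left(-546 - 303748\right) + 145309 = -304294 + 145309 = -158985$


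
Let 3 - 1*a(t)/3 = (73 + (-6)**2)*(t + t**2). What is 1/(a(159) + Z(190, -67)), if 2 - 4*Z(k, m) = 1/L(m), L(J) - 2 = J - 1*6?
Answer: -284/2362559221 ≈ -1.2021e-7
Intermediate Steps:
L(J) = -4 + J (L(J) = 2 + (J - 1*6) = 2 + (J - 6) = 2 + (-6 + J) = -4 + J)
Z(k, m) = 1/2 - 1/(4*(-4 + m))
a(t) = 9 - 327*t - 327*t**2 (a(t) = 9 - 3*(73 + (-6)**2)*(t + t**2) = 9 - 3*(73 + 36)*(t + t**2) = 9 - 327*(t + t**2) = 9 - 3*(109*t + 109*t**2) = 9 + (-327*t - 327*t**2) = 9 - 327*t - 327*t**2)
1/(a(159) + Z(190, -67)) = 1/((9 - 327*159 - 327*159**2) + (-9 + 2*(-67))/(4*(-4 - 67))) = 1/((9 - 51993 - 327*25281) + (1/4)*(-9 - 134)/(-71)) = 1/((9 - 51993 - 8266887) + (1/4)*(-1/71)*(-143)) = 1/(-8318871 + 143/284) = 1/(-2362559221/284) = -284/2362559221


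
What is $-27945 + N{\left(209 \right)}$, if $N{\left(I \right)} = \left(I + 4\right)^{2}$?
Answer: $17424$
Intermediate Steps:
$N{\left(I \right)} = \left(4 + I\right)^{2}$
$-27945 + N{\left(209 \right)} = -27945 + \left(4 + 209\right)^{2} = -27945 + 213^{2} = -27945 + 45369 = 17424$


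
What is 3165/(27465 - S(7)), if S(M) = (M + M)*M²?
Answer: 3165/26779 ≈ 0.11819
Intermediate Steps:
S(M) = 2*M³ (S(M) = (2*M)*M² = 2*M³)
3165/(27465 - S(7)) = 3165/(27465 - 2*7³) = 3165/(27465 - 2*343) = 3165/(27465 - 1*686) = 3165/(27465 - 686) = 3165/26779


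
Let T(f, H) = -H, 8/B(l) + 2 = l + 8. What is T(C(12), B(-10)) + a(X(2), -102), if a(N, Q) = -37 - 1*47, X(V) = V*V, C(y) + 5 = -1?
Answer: -82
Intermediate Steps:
C(y) = -6 (C(y) = -5 - 1 = -6)
X(V) = V²
a(N, Q) = -84 (a(N, Q) = -37 - 47 = -84)
B(l) = 8/(6 + l) (B(l) = 8/(-2 + (l + 8)) = 8/(-2 + (8 + l)) = 8/(6 + l))
T(C(12), B(-10)) + a(X(2), -102) = -8/(6 - 10) - 84 = -8/(-4) - 84 = -8*(-1)/4 - 84 = -1*(-2) - 84 = 2 - 84 = -82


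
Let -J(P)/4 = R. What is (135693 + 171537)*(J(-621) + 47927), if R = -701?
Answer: 15586085130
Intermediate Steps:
J(P) = 2804 (J(P) = -4*(-701) = 2804)
(135693 + 171537)*(J(-621) + 47927) = (135693 + 171537)*(2804 + 47927) = 307230*50731 = 15586085130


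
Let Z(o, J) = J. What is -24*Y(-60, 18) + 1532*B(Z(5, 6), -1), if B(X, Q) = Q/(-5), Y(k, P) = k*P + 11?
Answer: 129812/5 ≈ 25962.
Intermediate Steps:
Y(k, P) = 11 + P*k (Y(k, P) = P*k + 11 = 11 + P*k)
B(X, Q) = -Q/5 (B(X, Q) = Q*(-1/5) = -Q/5)
-24*Y(-60, 18) + 1532*B(Z(5, 6), -1) = -24*(11 + 18*(-60)) + 1532*(-1/5*(-1)) = -24*(11 - 1080) + 1532*(1/5) = -24*(-1069) + 1532/5 = 25656 + 1532/5 = 129812/5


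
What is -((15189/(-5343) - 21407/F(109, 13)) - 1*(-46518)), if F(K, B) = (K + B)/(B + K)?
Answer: -44717628/1781 ≈ -25108.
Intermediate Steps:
F(K, B) = 1 (F(K, B) = (B + K)/(B + K) = 1)
-((15189/(-5343) - 21407/F(109, 13)) - 1*(-46518)) = -((15189/(-5343) - 21407/1) - 1*(-46518)) = -((15189*(-1/5343) - 21407*1) + 46518) = -((-5063/1781 - 21407) + 46518) = -(-38130930/1781 + 46518) = -1*44717628/1781 = -44717628/1781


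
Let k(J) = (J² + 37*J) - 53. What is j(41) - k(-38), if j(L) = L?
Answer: 56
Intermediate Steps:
k(J) = -53 + J² + 37*J
j(41) - k(-38) = 41 - (-53 + (-38)² + 37*(-38)) = 41 - (-53 + 1444 - 1406) = 41 - 1*(-15) = 41 + 15 = 56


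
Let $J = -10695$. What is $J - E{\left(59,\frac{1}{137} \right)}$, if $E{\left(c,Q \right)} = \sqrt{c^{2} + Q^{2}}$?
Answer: $-10695 - \frac{\sqrt{65334890}}{137} \approx -10754.0$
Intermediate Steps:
$E{\left(c,Q \right)} = \sqrt{Q^{2} + c^{2}}$
$J - E{\left(59,\frac{1}{137} \right)} = -10695 - \sqrt{\left(\frac{1}{137}\right)^{2} + 59^{2}} = -10695 - \sqrt{\left(\frac{1}{137}\right)^{2} + 3481} = -10695 - \sqrt{\frac{1}{18769} + 3481} = -10695 - \sqrt{\frac{65334890}{18769}} = -10695 - \frac{\sqrt{65334890}}{137}$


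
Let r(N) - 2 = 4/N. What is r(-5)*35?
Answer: 42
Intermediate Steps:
r(N) = 2 + 4/N
r(-5)*35 = (2 + 4/(-5))*35 = (2 + 4*(-⅕))*35 = (2 - ⅘)*35 = (6/5)*35 = 42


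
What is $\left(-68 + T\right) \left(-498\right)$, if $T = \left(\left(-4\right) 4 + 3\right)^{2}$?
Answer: $-50298$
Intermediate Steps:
$T = 169$ ($T = \left(-16 + 3\right)^{2} = \left(-13\right)^{2} = 169$)
$\left(-68 + T\right) \left(-498\right) = \left(-68 + 169\right) \left(-498\right) = 101 \left(-498\right) = -50298$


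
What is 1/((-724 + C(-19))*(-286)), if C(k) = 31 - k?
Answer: 1/192764 ≈ 5.1877e-6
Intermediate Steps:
1/((-724 + C(-19))*(-286)) = 1/((-724 + (31 - 1*(-19)))*(-286)) = -1/286/(-724 + (31 + 19)) = -1/286/(-724 + 50) = -1/286/(-674) = -1/674*(-1/286) = 1/192764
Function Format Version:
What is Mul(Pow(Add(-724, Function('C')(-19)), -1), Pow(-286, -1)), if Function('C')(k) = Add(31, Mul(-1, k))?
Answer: Rational(1, 192764) ≈ 5.1877e-6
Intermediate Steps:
Mul(Pow(Add(-724, Function('C')(-19)), -1), Pow(-286, -1)) = Mul(Pow(Add(-724, Add(31, Mul(-1, -19))), -1), Pow(-286, -1)) = Mul(Pow(Add(-724, Add(31, 19)), -1), Rational(-1, 286)) = Mul(Pow(Add(-724, 50), -1), Rational(-1, 286)) = Mul(Pow(-674, -1), Rational(-1, 286)) = Mul(Rational(-1, 674), Rational(-1, 286)) = Rational(1, 192764)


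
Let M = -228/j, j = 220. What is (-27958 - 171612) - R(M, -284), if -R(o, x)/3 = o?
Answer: -10976521/55 ≈ -1.9957e+5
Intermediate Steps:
M = -57/55 (M = -228/220 = -228*1/220 = -57/55 ≈ -1.0364)
R(o, x) = -3*o
(-27958 - 171612) - R(M, -284) = (-27958 - 171612) - (-3)*(-57)/55 = -199570 - 1*171/55 = -199570 - 171/55 = -10976521/55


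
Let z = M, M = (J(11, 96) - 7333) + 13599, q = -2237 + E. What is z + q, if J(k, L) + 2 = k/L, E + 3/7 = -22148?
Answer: -12177523/672 ≈ -18121.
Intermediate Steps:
E = -155039/7 (E = -3/7 - 22148 = -155039/7 ≈ -22148.)
J(k, L) = -2 + k/L
q = -170698/7 (q = -2237 - 155039/7 = -170698/7 ≈ -24385.)
M = 601355/96 (M = ((-2 + 11/96) - 7333) + 13599 = (-181/96 - 7333) + 13599 = -704149/96 + 13599 = 601355/96 ≈ 6264.1)
z = 601355/96 ≈ 6264.1
z + q = 601355/96 - 170698/7 = -12177523/672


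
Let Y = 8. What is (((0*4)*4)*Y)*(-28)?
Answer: 0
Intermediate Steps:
(((0*4)*4)*Y)*(-28) = (((0*4)*4)*8)*(-28) = ((0*4)*8)*(-28) = (0*8)*(-28) = 0*(-28) = 0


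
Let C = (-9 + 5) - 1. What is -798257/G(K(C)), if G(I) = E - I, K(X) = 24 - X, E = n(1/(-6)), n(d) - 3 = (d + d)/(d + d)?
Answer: 798257/25 ≈ 31930.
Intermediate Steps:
n(d) = 4 (n(d) = 3 + (d + d)/(d + d) = 3 + (2*d)/((2*d)) = 3 + (2*d)*(1/(2*d)) = 3 + 1 = 4)
C = -5 (C = -4 - 1 = -5)
E = 4
G(I) = 4 - I
-798257/G(K(C)) = -798257/(4 - (24 - 1*(-5))) = -798257/(4 - (24 + 5)) = -798257/(4 - 1*29) = -798257/(4 - 29) = -798257/(-25) = -798257*(-1/25) = 798257/25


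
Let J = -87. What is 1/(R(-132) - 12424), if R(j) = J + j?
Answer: -1/12643 ≈ -7.9095e-5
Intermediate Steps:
R(j) = -87 + j
1/(R(-132) - 12424) = 1/((-87 - 132) - 12424) = 1/(-219 - 12424) = 1/(-12643) = -1/12643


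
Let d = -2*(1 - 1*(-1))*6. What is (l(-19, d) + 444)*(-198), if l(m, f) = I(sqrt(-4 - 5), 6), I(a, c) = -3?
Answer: -87318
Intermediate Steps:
d = -24 (d = -2*(1 + 1)*6 = -2*2*6 = -4*6 = -24)
l(m, f) = -3
(l(-19, d) + 444)*(-198) = (-3 + 444)*(-198) = 441*(-198) = -87318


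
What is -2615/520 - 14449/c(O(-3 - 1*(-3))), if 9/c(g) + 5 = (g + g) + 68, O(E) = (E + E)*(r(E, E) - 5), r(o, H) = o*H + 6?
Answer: -10519395/104 ≈ -1.0115e+5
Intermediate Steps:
r(o, H) = 6 + H*o (r(o, H) = H*o + 6 = 6 + H*o)
O(E) = 2*E*(1 + E²) (O(E) = (E + E)*((6 + E*E) - 5) = (2*E)*((6 + E²) - 5) = (2*E)*(1 + E²) = 2*E*(1 + E²))
c(g) = 9/(63 + 2*g) (c(g) = 9/(-5 + ((g + g) + 68)) = 9/(-5 + (2*g + 68)) = 9/(-5 + (68 + 2*g)) = 9/(63 + 2*g))
-2615/520 - 14449/c(O(-3 - 1*(-3))) = -2615/520 - (101143 + 57796*(1 + (-3 - 1*(-3))²)*(-3 - 1*(-3))/9) = -2615*1/520 - (101143 + 57796*(1 + (-3 + 3)²)*(-3 + 3)/9) = -523/104 - 14449/(9/(63 + 2*(2*0*(1 + 0²)))) = -523/104 - 14449/(9/(63 + 2*(2*0*(1 + 0)))) = -523/104 - 14449/(9/(63 + 2*(2*0*1))) = -523/104 - 14449/(9/(63 + 2*0)) = -523/104 - 14449/(9/(63 + 0)) = -523/104 - 14449/(9/63) = -523/104 - 14449/(9*(1/63)) = -523/104 - 14449/⅐ = -523/104 - 14449*7 = -523/104 - 101143 = -10519395/104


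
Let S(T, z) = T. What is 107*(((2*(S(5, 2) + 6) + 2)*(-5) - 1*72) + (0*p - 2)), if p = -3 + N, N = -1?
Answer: -20758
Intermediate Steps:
p = -4 (p = -3 - 1 = -4)
107*(((2*(S(5, 2) + 6) + 2)*(-5) - 1*72) + (0*p - 2)) = 107*(((2*(5 + 6) + 2)*(-5) - 1*72) + (0*(-4) - 2)) = 107*(((2*11 + 2)*(-5) - 72) + (0 - 2)) = 107*(((22 + 2)*(-5) - 72) - 2) = 107*((24*(-5) - 72) - 2) = 107*((-120 - 72) - 2) = 107*(-192 - 2) = 107*(-194) = -20758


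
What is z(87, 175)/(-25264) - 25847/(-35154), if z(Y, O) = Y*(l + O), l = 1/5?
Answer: 73229549/555081660 ≈ 0.13193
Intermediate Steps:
l = ⅕ (l = 1*(⅕) = ⅕ ≈ 0.20000)
z(Y, O) = Y*(⅕ + O)
z(87, 175)/(-25264) - 25847/(-35154) = (87*(⅕ + 175))/(-25264) - 25847/(-35154) = (87*(876/5))*(-1/25264) - 25847*(-1/35154) = (76212/5)*(-1/25264) + 25847/35154 = -19053/31580 + 25847/35154 = 73229549/555081660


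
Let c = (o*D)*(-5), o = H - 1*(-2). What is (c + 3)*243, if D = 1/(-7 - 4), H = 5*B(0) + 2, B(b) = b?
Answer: 12879/11 ≈ 1170.8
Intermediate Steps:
H = 2 (H = 5*0 + 2 = 0 + 2 = 2)
D = -1/11 (D = 1/(-11) = -1/11 ≈ -0.090909)
o = 4 (o = 2 - 1*(-2) = 2 + 2 = 4)
c = 20/11 (c = (4*(-1/11))*(-5) = -4/11*(-5) = 20/11 ≈ 1.8182)
(c + 3)*243 = (20/11 + 3)*243 = (53/11)*243 = 12879/11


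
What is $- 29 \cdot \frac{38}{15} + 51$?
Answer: $- \frac{337}{15} \approx -22.467$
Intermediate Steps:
$- 29 \cdot \frac{38}{15} + 51 = - 29 \cdot 38 \cdot \frac{1}{15} + 51 = \left(-29\right) \frac{38}{15} + 51 = - \frac{1102}{15} + 51 = - \frac{337}{15}$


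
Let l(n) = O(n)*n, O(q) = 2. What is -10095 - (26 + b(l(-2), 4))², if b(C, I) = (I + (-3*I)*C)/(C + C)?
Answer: -41901/4 ≈ -10475.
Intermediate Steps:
l(n) = 2*n
b(C, I) = (I - 3*C*I)/(2*C) (b(C, I) = (I - 3*C*I)/((2*C)) = (I - 3*C*I)*(1/(2*C)) = (I - 3*C*I)/(2*C))
-10095 - (26 + b(l(-2), 4))² = -10095 - (26 + (½)*4*(1 - 6*(-2))/(2*(-2)))² = -10095 - (26 + (½)*4*(1 - 3*(-4))/(-4))² = -10095 - (26 + (½)*4*(-¼)*(1 + 12))² = -10095 - (26 + (½)*4*(-¼)*13)² = -10095 - (26 - 13/2)² = -10095 - (39/2)² = -10095 - 1*1521/4 = -10095 - 1521/4 = -41901/4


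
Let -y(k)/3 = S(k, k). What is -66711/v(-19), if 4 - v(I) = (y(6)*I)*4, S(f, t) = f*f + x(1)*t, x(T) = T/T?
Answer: 66711/9572 ≈ 6.9694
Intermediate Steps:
x(T) = 1
S(f, t) = t + f² (S(f, t) = f*f + 1*t = f² + t = t + f²)
y(k) = -3*k - 3*k² (y(k) = -3*(k + k²) = -3*k - 3*k²)
v(I) = 4 + 504*I (v(I) = 4 - (3*6*(-1 - 1*6))*I*4 = 4 - (3*6*(-1 - 6))*I*4 = 4 - (3*6*(-7))*I*4 = 4 - (-126*I)*4 = 4 - (-504)*I = 4 + 504*I)
-66711/v(-19) = -66711/(4 + 504*(-19)) = -66711/(4 - 9576) = -66711/(-9572) = -66711*(-1/9572) = 66711/9572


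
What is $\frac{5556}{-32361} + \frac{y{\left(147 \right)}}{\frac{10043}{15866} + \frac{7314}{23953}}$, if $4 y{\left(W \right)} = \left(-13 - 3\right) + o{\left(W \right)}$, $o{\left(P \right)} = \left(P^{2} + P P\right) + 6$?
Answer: $\frac{44281848217493496}{3846686301661} \approx 11512.0$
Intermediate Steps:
$o{\left(P \right)} = 6 + 2 P^{2}$ ($o{\left(P \right)} = \left(P^{2} + P^{2}\right) + 6 = 2 P^{2} + 6 = 6 + 2 P^{2}$)
$y{\left(W \right)} = - \frac{5}{2} + \frac{W^{2}}{2}$ ($y{\left(W \right)} = \frac{\left(-13 - 3\right) + \left(6 + 2 W^{2}\right)}{4} = \frac{-16 + \left(6 + 2 W^{2}\right)}{4} = \frac{-10 + 2 W^{2}}{4} = - \frac{5}{2} + \frac{W^{2}}{2}$)
$\frac{5556}{-32361} + \frac{y{\left(147 \right)}}{\frac{10043}{15866} + \frac{7314}{23953}} = \frac{5556}{-32361} + \frac{- \frac{5}{2} + \frac{147^{2}}{2}}{\frac{10043}{15866} + \frac{7314}{23953}} = 5556 \left(- \frac{1}{32361}\right) + \frac{- \frac{5}{2} + \frac{1}{2} \cdot 21609}{10043 \cdot \frac{1}{15866} + 7314 \cdot \frac{1}{23953}} = - \frac{1852}{10787} + \frac{- \frac{5}{2} + \frac{21609}{2}}{\frac{10043}{15866} + \frac{7314}{23953}} = - \frac{1852}{10787} + \frac{10802}{\frac{356603903}{380038298}} = - \frac{1852}{10787} + 10802 \cdot \frac{380038298}{356603903} = - \frac{1852}{10787} + \frac{4105173694996}{356603903} = \frac{44281848217493496}{3846686301661}$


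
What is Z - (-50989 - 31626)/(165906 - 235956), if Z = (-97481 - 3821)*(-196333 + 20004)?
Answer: 250253349799057/14010 ≈ 1.7862e+10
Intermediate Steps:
Z = 17862480358 (Z = -101302*(-176329) = 17862480358)
Z - (-50989 - 31626)/(165906 - 235956) = 17862480358 - (-50989 - 31626)/(165906 - 235956) = 17862480358 - (-82615)/(-70050) = 17862480358 - (-82615)*(-1)/70050 = 17862480358 - 1*16523/14010 = 17862480358 - 16523/14010 = 250253349799057/14010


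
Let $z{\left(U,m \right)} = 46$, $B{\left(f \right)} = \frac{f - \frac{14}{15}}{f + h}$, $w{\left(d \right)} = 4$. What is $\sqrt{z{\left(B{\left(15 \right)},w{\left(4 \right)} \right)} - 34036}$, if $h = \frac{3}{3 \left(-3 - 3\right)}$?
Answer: $i \sqrt{33990} \approx 184.36 i$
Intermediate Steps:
$h = - \frac{1}{6}$ ($h = \frac{3}{3 \left(-6\right)} = \frac{3}{-18} = 3 \left(- \frac{1}{18}\right) = - \frac{1}{6} \approx -0.16667$)
$B{\left(f \right)} = \frac{- \frac{14}{15} + f}{- \frac{1}{6} + f}$ ($B{\left(f \right)} = \frac{f - \frac{14}{15}}{f - \frac{1}{6}} = \frac{f - \frac{14}{15}}{- \frac{1}{6} + f} = \frac{- \frac{14}{15} + f}{- \frac{1}{6} + f}$)
$\sqrt{z{\left(B{\left(15 \right)},w{\left(4 \right)} \right)} - 34036} = \sqrt{46 - 34036} = \sqrt{-33990} = i \sqrt{33990}$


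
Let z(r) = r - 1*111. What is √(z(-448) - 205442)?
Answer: 3*I*√22889 ≈ 453.87*I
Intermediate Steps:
z(r) = -111 + r (z(r) = r - 111 = -111 + r)
√(z(-448) - 205442) = √((-111 - 448) - 205442) = √(-559 - 205442) = √(-206001) = 3*I*√22889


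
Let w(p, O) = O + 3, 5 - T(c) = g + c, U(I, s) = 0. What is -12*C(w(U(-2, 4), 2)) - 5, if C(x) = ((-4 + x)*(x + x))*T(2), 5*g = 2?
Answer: -317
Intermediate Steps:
g = ⅖ (g = (⅕)*2 = ⅖ ≈ 0.40000)
T(c) = 23/5 - c (T(c) = 5 - (⅖ + c) = 5 + (-⅖ - c) = 23/5 - c)
w(p, O) = 3 + O
C(x) = 26*x*(-4 + x)/5 (C(x) = ((-4 + x)*(x + x))*(23/5 - 1*2) = ((-4 + x)*(2*x))*(23/5 - 2) = (2*x*(-4 + x))*(13/5) = 26*x*(-4 + x)/5)
-12*C(w(U(-2, 4), 2)) - 5 = -312*(3 + 2)*(-4 + (3 + 2))/5 - 5 = -312*5*(-4 + 5)/5 - 5 = -312*5/5 - 5 = -12*26 - 5 = -312 - 5 = -317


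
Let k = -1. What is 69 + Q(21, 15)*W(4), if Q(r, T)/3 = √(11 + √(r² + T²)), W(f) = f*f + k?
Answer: 69 + 45*√(11 + 3*√74) ≈ 342.01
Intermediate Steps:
W(f) = -1 + f² (W(f) = f*f - 1 = f² - 1 = -1 + f²)
Q(r, T) = 3*√(11 + √(T² + r²)) (Q(r, T) = 3*√(11 + √(r² + T²)) = 3*√(11 + √(T² + r²)))
69 + Q(21, 15)*W(4) = 69 + (3*√(11 + √(15² + 21²)))*(-1 + 4²) = 69 + (3*√(11 + √(225 + 441)))*(-1 + 16) = 69 + (3*√(11 + √666))*15 = 69 + (3*√(11 + 3*√74))*15 = 69 + 45*√(11 + 3*√74)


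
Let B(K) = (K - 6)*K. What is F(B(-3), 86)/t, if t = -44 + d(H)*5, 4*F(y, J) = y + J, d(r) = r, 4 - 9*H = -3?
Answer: -1017/1444 ≈ -0.70429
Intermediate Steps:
H = 7/9 (H = 4/9 - ⅑*(-3) = 4/9 + ⅓ = 7/9 ≈ 0.77778)
B(K) = K*(-6 + K) (B(K) = (-6 + K)*K = K*(-6 + K))
F(y, J) = J/4 + y/4 (F(y, J) = (y + J)/4 = (J + y)/4 = J/4 + y/4)
t = -361/9 (t = -44 + (7/9)*5 = -44 + 35/9 = -361/9 ≈ -40.111)
F(B(-3), 86)/t = ((¼)*86 + (-3*(-6 - 3))/4)/(-361/9) = (43/2 + (-3*(-9))/4)*(-9/361) = (43/2 + (¼)*27)*(-9/361) = (43/2 + 27/4)*(-9/361) = (113/4)*(-9/361) = -1017/1444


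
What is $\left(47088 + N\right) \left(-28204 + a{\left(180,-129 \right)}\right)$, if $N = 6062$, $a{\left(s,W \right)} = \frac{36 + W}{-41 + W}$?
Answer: $- \frac{25483229905}{17} \approx -1.499 \cdot 10^{9}$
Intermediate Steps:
$a{\left(s,W \right)} = \frac{36 + W}{-41 + W}$
$\left(47088 + N\right) \left(-28204 + a{\left(180,-129 \right)}\right) = \left(47088 + 6062\right) \left(-28204 + \frac{36 - 129}{-41 - 129}\right) = 53150 \left(-28204 + \frac{1}{-170} \left(-93\right)\right) = 53150 \left(-28204 - - \frac{93}{170}\right) = 53150 \left(-28204 + \frac{93}{170}\right) = 53150 \left(- \frac{4794587}{170}\right) = - \frac{25483229905}{17}$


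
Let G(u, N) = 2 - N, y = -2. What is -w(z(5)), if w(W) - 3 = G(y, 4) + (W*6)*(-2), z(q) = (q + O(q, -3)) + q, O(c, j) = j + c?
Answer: 143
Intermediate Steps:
O(c, j) = c + j
z(q) = -3 + 3*q (z(q) = (q + (q - 3)) + q = (q + (-3 + q)) + q = (-3 + 2*q) + q = -3 + 3*q)
w(W) = 1 - 12*W (w(W) = 3 + ((2 - 1*4) + (W*6)*(-2)) = 3 + ((2 - 4) + (6*W)*(-2)) = 3 + (-2 - 12*W) = 1 - 12*W)
-w(z(5)) = -(1 - 12*(-3 + 3*5)) = -(1 - 12*(-3 + 15)) = -(1 - 12*12) = -(1 - 144) = -1*(-143) = 143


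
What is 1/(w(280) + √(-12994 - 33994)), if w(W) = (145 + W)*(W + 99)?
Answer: 9475/1526188389 - 2*I*√11747/25945202613 ≈ 6.2083e-6 - 8.3548e-9*I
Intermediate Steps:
w(W) = (99 + W)*(145 + W) (w(W) = (145 + W)*(99 + W) = (99 + W)*(145 + W))
1/(w(280) + √(-12994 - 33994)) = 1/((14355 + 280² + 244*280) + √(-12994 - 33994)) = 1/((14355 + 78400 + 68320) + √(-46988)) = 1/(161075 + 2*I*√11747)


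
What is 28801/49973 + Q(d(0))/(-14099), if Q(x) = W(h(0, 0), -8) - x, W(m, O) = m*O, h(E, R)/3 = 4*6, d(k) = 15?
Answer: 435599342/704569327 ≈ 0.61825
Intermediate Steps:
h(E, R) = 72 (h(E, R) = 3*(4*6) = 3*24 = 72)
W(m, O) = O*m
Q(x) = -576 - x (Q(x) = -8*72 - x = -576 - x)
28801/49973 + Q(d(0))/(-14099) = 28801/49973 + (-576 - 1*15)/(-14099) = 28801*(1/49973) + (-576 - 15)*(-1/14099) = 28801/49973 - 591*(-1/14099) = 28801/49973 + 591/14099 = 435599342/704569327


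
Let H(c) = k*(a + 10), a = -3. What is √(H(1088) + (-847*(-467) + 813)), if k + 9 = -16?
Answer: √396187 ≈ 629.43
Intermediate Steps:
k = -25 (k = -9 - 16 = -25)
H(c) = -175 (H(c) = -25*(-3 + 10) = -25*7 = -175)
√(H(1088) + (-847*(-467) + 813)) = √(-175 + (-847*(-467) + 813)) = √(-175 + (395549 + 813)) = √(-175 + 396362) = √396187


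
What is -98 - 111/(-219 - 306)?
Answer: -17113/175 ≈ -97.789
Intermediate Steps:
-98 - 111/(-219 - 306) = -98 - 111/(-525) = -98 - 1/525*(-111) = -98 + 37/175 = -17113/175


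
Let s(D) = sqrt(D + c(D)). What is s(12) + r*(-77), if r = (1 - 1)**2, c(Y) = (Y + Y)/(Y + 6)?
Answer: 2*sqrt(30)/3 ≈ 3.6515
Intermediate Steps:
c(Y) = 2*Y/(6 + Y) (c(Y) = (2*Y)/(6 + Y) = 2*Y/(6 + Y))
r = 0 (r = 0**2 = 0)
s(D) = sqrt(D + 2*D/(6 + D))
s(12) + r*(-77) = sqrt(12*(8 + 12)/(6 + 12)) + 0*(-77) = sqrt(12*20/18) + 0 = sqrt(12*(1/18)*20) + 0 = sqrt(40/3) + 0 = 2*sqrt(30)/3 + 0 = 2*sqrt(30)/3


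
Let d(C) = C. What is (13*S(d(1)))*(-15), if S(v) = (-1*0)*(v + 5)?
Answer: 0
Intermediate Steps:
S(v) = 0 (S(v) = 0*(5 + v) = 0)
(13*S(d(1)))*(-15) = (13*0)*(-15) = 0*(-15) = 0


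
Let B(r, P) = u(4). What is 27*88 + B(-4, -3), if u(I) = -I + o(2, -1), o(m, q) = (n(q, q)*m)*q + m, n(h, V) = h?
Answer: 2376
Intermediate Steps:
o(m, q) = m + m*q**2 (o(m, q) = (q*m)*q + m = (m*q)*q + m = m*q**2 + m = m + m*q**2)
u(I) = 4 - I (u(I) = -I + 2*(1 + (-1)**2) = -I + 2*(1 + 1) = -I + 2*2 = -I + 4 = 4 - I)
B(r, P) = 0 (B(r, P) = 4 - 1*4 = 4 - 4 = 0)
27*88 + B(-4, -3) = 27*88 + 0 = 2376 + 0 = 2376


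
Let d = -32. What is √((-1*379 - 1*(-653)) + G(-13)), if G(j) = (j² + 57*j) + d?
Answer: I*√330 ≈ 18.166*I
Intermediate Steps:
G(j) = -32 + j² + 57*j (G(j) = (j² + 57*j) - 32 = -32 + j² + 57*j)
√((-1*379 - 1*(-653)) + G(-13)) = √((-1*379 - 1*(-653)) + (-32 + (-13)² + 57*(-13))) = √((-379 + 653) + (-32 + 169 - 741)) = √(274 - 604) = √(-330) = I*√330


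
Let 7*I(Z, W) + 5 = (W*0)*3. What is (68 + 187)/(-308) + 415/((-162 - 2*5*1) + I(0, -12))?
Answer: -1203035/372372 ≈ -3.2307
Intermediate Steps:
I(Z, W) = -5/7 (I(Z, W) = -5/7 + ((W*0)*3)/7 = -5/7 + (0*3)/7 = -5/7 + (⅐)*0 = -5/7 + 0 = -5/7)
(68 + 187)/(-308) + 415/((-162 - 2*5*1) + I(0, -12)) = (68 + 187)/(-308) + 415/((-162 - 2*5*1) - 5/7) = 255*(-1/308) + 415/((-162 - 10*1) - 5/7) = -255/308 + 415/((-162 - 10) - 5/7) = -255/308 + 415/(-172 - 5/7) = -255/308 + 415/(-1209/7) = -255/308 + 415*(-7/1209) = -255/308 - 2905/1209 = -1203035/372372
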